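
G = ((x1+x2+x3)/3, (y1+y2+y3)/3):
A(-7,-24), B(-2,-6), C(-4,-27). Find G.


Gx = (-7- 2- 4)/3 = -13/3 = -4.3333
Gy = (-24- 6- 27)/3 = -57/3 = -19.0000

G = (-4.3333, -19.0000)


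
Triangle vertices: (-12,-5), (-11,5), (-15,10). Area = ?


-12*(5-10) = 60
-11*(10+ 5) = -165
-15*(-5-5) = 150
sum = 45
Area = |45|/2 = 22.5000

22.5000 sq units


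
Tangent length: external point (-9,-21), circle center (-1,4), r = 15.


d = sqrt((-9+ 1)^2 + (-21-4)^2) = sqrt(64+625) = 26.2488
L = sqrt(689.0000 - 225) = sqrt(464.0000) = 21.5407

21.5407


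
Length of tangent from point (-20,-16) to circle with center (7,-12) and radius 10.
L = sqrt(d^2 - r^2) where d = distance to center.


d = sqrt((-20-7)^2 + (-16+ 12)^2) = sqrt(729+16) = 27.2947
L = sqrt(745.0000 - 100) = sqrt(645.0000) = 25.3969

25.3969


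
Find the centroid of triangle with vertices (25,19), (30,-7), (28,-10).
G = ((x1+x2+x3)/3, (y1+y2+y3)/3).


Gx = (25+30+28)/3 = 83/3 = 27.6667
Gy = (19- 7- 10)/3 = 2/3 = 0.6667

G = (27.6667, 0.6667)


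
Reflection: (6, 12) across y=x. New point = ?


Reflection rule for y=x: (y, x)
(6, 12) -> (12, 6)

(12, 6)


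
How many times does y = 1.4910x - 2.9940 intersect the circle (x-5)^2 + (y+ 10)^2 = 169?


Substitute y = 1.4910x - 2.9940: (x-5)^2 + (1.4910x- 2.9940+ 10)^2 = 169
Expand to Ax^2 + Bx + C = 0, where b-k = 7.006
A = 1+m^2 = 3.223081
B = 2(m(b-k) - h) = 2(1.4910*7.006 - 5) = 10.891892
C = h^2 + (b-k)^2 - r^2 = 25 + 49.084036 - 169 = -94.915964
disc = B^2-4AC = 118.6333 + 1223.6874 = 1342.3207
disc > 0

2 intersection points


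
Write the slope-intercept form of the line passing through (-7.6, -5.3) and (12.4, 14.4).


m = (19.7)/(20.0) = 0.9850
b = y1 - m*x1 = -5.3 - (19.7*(-7.6))/(20.0) = -5.3 + 7.4860 = 2.1860

y = 0.9850x + 2.1860


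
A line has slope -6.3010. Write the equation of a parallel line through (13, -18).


Parallel lines have equal slopes.
m2 = -6.3010
b2 = -18 + 6.3010*13 = 63.9130

y = -6.3010x + 63.9130


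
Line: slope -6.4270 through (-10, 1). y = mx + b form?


y - 1 = -6.4270(x + 10)
y = -6.4270x + 1 + 6.4270*(-10)
y = -6.4270x - 63.2700

y = -6.4270x - 63.2700


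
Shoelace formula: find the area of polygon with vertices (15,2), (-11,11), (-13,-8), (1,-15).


sum(xi*y_{i+1}) = 15*11 - 11*(-8) - 13*(-15) + 1*2 = 450
sum(yi*x_{i+1}) = 2*(-11) + 11*(-13) - 8*1 - 15*15 = -398
Area = |450 + 398|/2 = 848/2 = 424.0000

424.0000 sq units


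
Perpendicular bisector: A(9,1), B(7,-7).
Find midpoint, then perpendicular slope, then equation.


Midpoint = (8, -3)
Slope of AB = dy/dx = -8/(-2) = 4.0000
Perp slope = -dx/dy = -2/8 = -0.2500
b = My - (perp slope)*Mx = -3 + (-2*8)/(-8) = -3 + 2.0000 = -1.0000

y = -0.2500x - 1.0000


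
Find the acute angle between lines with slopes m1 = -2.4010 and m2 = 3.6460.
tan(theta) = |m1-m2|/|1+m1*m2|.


m1-m2 = -6.047
1+m1*m2 = -7.754046
tan(theta) = |-6.047/(-7.754046)| = 0.779851
theta = arctan(|-6.047/(-7.754046)|) = 37.9489 degrees (acute angle)

37.9489 degrees


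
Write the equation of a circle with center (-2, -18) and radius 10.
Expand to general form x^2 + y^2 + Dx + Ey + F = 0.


(x+ 2)^2 + (y+ 18)^2 = 10^2
D = -2h = 4, E = -2k = 36
F = h^2+k^2-r^2 = 4+324-100 = 228

x^2 + y^2 + 4x + 36y + 228 = 0


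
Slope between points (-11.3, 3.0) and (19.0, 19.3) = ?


dy = 19.3 - 3.0 = 16.3
dx = 19.0 + 11.3 = 30.3
m = 16.3/30.3 = 0.5380

m = 0.5380


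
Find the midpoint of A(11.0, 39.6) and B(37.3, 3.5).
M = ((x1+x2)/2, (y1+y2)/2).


Mx = (11.0 + 37.3)/2 = 48.3/2 = 24.1500
My = (39.6 + 3.5)/2 = 43.1/2 = 21.5500

(24.1500, 21.5500)


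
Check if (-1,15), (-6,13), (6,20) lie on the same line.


-1*(13-20) - 6*(20-15) + 6*(15-13)
= 7 - 30 + 12 = -11

No, not collinear (determinant = -11)


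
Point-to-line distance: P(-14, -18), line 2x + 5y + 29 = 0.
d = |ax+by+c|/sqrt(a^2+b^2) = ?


|2*(-14) + 5*(-18) + 29| = |-89| = 89
sqrt(4 + 25) = sqrt(29) = 5.3852
d = 89/sqrt(29) = 16.5269

16.5269


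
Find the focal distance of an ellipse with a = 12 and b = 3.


c^2 = 12^2 - 3^2 = 144 - 9 = 135
c = sqrt(135) = 11.6190

c = 11.6190


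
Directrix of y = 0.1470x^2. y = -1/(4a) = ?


a = 0.1470
1/(4a) = 1.7007
directrix: y = -1.7007 = -1.7007

y = -1.7007


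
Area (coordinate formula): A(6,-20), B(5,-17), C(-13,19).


6*(-17-19) = -216
5*(19+ 20) = 195
-13*(-20+ 17) = 39
sum = 18
Area = |18|/2 = 9.0000

9.0000 sq units


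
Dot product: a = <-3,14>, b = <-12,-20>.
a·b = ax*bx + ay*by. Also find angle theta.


a·b = -3*(-12) + 14*(-20) = 36 - 280 = -244
|a| = sqrt(9+196) = 14.3178
|b| = sqrt(144+400) = 23.3238
cos(theta) = -244/(sqrt(205)*sqrt(544)) = -244/sqrt(111520) = -0.730657
theta = arccos(-244/sqrt(111520)) = 136.9415 degrees

a·b = -244, theta = 136.9415 deg


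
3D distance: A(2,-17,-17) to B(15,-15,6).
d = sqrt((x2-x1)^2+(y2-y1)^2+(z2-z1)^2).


dx=13, dy=2, dz=23
d = sqrt(169+4+529) = sqrt(702) = 26.4953

26.4953


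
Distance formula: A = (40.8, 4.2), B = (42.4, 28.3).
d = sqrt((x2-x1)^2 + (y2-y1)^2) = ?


dx = 42.4 - 40.8 = 1.6
dy = 28.3 - 4.2 = 24.1
d = sqrt(2.56 + 580.81) = sqrt(583.37) = 24.1531

24.1531


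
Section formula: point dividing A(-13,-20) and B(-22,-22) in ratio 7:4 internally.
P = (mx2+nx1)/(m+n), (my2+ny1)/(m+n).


Px = (7*(-22) + 4*(-13))/11 = -206/11 = -18.7273
Py = (7*(-22) + 4*(-20))/11 = -234/11 = -21.2727

P = (-18.7273, -21.2727)


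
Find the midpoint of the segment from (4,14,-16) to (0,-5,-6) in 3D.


Mx = (4+0)/2 = 2.0000
My = (14- 5)/2 = 4.5000
Mz = (-16- 6)/2 = -11.0000

M = (2.0000, 4.5000, -11.0000)


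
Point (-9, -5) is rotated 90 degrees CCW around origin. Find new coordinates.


cos(90) = 0, sin(90) = 1
x' = -9*0 + 5*1 = 5
y' = -9*1 - 5*0 = -9

(5, -9)


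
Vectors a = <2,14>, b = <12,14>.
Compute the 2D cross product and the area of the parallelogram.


cross = 2*14 - 14*12 = 28 - 168 = -140
Parallelogram area = |-140| = 140

cross = -140, parallelogram area = 140


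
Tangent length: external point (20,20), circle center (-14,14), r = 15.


d = sqrt((20+ 14)^2 + (20-14)^2) = sqrt(1156+36) = 34.5254
L = sqrt(1192.0000 - 225) = sqrt(967.0000) = 31.0966

31.0966


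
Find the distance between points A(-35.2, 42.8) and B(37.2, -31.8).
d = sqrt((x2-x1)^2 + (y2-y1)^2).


dx = 37.2 + 35.2 = 72.4
dy = -31.8 - 42.8 = -74.6
d = sqrt(5241.76 + 5565.16) = sqrt(10806.92) = 103.9563

103.9563


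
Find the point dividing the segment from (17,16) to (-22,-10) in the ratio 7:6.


Px = (7*(-22) + 6*17)/13 = -52/13 = -4.0000
Py = (7*(-10) + 6*16)/13 = 26/13 = 2.0000

P = (-4.0000, 2.0000)


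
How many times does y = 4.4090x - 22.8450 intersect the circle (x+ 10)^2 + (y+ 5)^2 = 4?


Substitute y = 4.4090x - 22.8450: (x+ 10)^2 + (4.4090x- 22.8450+ 5)^2 = 4
Expand to Ax^2 + Bx + C = 0, where b-k = -17.845
A = 1+m^2 = 20.439281
B = 2(m(b-k) - h) = 2(4.4090*(-17.845) + 10) = -137.35721
C = h^2 + (b-k)^2 - r^2 = 100 + 318.444025 - 4 = 414.444025
disc = B^2-4AC = 18867.0031 - 33883.7515 = -15016.7484
disc < 0

0 intersection points


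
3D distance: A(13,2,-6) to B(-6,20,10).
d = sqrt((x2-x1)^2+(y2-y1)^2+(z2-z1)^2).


dx=-19, dy=18, dz=16
d = sqrt(361+324+256) = sqrt(941) = 30.6757

30.6757


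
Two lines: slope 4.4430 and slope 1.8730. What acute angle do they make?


m1-m2 = 2.57
1+m1*m2 = 9.321739
tan(theta) = |2.57/9.321739| = 0.275700
theta = arctan(|2.57/9.321739|) = 15.4135 degrees (acute angle)

15.4135 degrees


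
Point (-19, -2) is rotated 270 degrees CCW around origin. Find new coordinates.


cos(270) = 0, sin(270) = -1
x' = -19*0 + 2*(-1) = -2
y' = -19*(-1) - 2*0 = 19

(-2, 19)


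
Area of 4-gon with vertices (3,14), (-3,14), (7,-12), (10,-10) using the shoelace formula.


sum(xi*y_{i+1}) = 3*14 - 3*(-12) + 7*(-10) + 10*14 = 148
sum(yi*x_{i+1}) = 14*(-3) + 14*7 - 12*10 - 10*3 = -94
Area = |148 + 94|/2 = 242/2 = 121.0000

121.0000 sq units


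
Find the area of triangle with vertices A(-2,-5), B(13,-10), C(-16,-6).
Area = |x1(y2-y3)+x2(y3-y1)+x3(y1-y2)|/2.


-2*(-10+ 6) = 8
13*(-6+ 5) = -13
-16*(-5+ 10) = -80
sum = -85
Area = |-85|/2 = 42.5000

42.5000 sq units


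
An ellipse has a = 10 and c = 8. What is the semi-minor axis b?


b^2 = 10^2 - (8)^2 = 100 - 64 = 36
b = sqrt(36) = 6

b = 6


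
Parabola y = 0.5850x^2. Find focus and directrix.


a = 0.5850
1/(4a) = 0.4274
Focus = (0, 0.4274)
Directrix: y = -0.4274

Focus = (0, 0.4274), Directrix: y = -0.4274


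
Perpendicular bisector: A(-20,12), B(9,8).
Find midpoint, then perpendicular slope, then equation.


Midpoint = (-5.5, 10)
Slope of AB = dy/dx = -4/29 = -0.1379
Perp slope = -dx/dy = 29/4 = 7.2500
b = My - (perp slope)*Mx = 10 + (29*(-5.5))/(-4) = 10 + 39.8750 = 49.8750

y = 7.2500x + 49.8750


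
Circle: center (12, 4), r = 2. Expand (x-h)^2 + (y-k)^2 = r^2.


(x-12)^2 + (y-4)^2 = 2^2
D = -2h = -24, E = -2k = -8
F = h^2+k^2-r^2 = 144+16-4 = 156

x^2 + y^2 - 24x - 8y + 156 = 0


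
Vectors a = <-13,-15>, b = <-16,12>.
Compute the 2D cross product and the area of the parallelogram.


cross = -13*12 + 15*(-16) = -156 - 240 = -396
Parallelogram area = |-396| = 396

cross = -396, parallelogram area = 396


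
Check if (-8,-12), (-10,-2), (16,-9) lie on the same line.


-8*(-2+ 9) - 10*(-9+ 12) + 16*(-12+ 2)
= -56 - 30 - 160 = -246

No, not collinear (determinant = -246)


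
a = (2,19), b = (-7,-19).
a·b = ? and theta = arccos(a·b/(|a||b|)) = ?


a·b = 2*(-7) + 19*(-19) = -14 - 361 = -375
|a| = sqrt(4+361) = 19.1050
|b| = sqrt(49+361) = 20.2485
cos(theta) = -375/(sqrt(365)*sqrt(410)) = -375/sqrt(149650) = -0.969377
theta = arccos(-375/sqrt(149650)) = 165.7841 degrees

a·b = -375, theta = 165.7841 deg


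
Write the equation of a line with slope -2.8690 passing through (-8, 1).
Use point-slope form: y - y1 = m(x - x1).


y - 1 = -2.8690(x + 8)
y = -2.8690x + 1 + 2.8690*(-8)
y = -2.8690x - 21.9520

y = -2.8690x - 21.9520


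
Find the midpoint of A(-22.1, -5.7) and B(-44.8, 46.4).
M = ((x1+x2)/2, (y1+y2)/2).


Mx = (-22.1 - 44.8)/2 = -66.9/2 = -33.4500
My = (-5.7 + 46.4)/2 = 40.7/2 = 20.3500

(-33.4500, 20.3500)


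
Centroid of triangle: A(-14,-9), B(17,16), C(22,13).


Gx = (-14+17+22)/3 = 25/3 = 8.3333
Gy = (-9+16+13)/3 = 20/3 = 6.6667

G = (8.3333, 6.6667)


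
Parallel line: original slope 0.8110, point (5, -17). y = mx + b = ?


Parallel lines have equal slopes.
m2 = 0.8110
b2 = -17 - 0.8110*5 = -21.0550

y = 0.8110x - 21.0550


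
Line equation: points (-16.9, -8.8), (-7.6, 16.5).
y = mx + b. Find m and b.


m = (25.3)/(9.3) = 2.7204
b = y1 - m*x1 = -8.8 - (25.3*(-16.9))/(9.3) = -8.8 + 45.9753 = 37.1753

y = 2.7204x + 37.1753


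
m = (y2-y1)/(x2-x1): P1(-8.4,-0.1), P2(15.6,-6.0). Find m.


dy = -6.0 + 0.1 = -5.9
dx = 15.6 + 8.4 = 24.0
m = -5.9/24.0 = -0.2458

m = -0.2458


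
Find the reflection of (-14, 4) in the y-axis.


Reflection rule for y-axis: (-x, y)
(-14, 4) -> (14, 4)

(14, 4)


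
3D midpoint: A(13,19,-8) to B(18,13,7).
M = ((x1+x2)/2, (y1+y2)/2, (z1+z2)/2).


Mx = (13+18)/2 = 15.5000
My = (19+13)/2 = 16.0000
Mz = (-8+7)/2 = -0.5000

M = (15.5000, 16.0000, -0.5000)


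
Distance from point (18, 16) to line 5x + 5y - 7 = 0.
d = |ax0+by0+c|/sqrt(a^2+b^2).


|5*18 + 5*16 - 7| = |163| = 163
sqrt(25 + 25) = sqrt(50) = 7.0711
d = 163/sqrt(50) = 23.0517

23.0517


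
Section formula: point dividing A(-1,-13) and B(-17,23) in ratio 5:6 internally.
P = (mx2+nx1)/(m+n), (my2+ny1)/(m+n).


Px = (5*(-17) + 6*(-1))/11 = -91/11 = -8.2727
Py = (5*23 + 6*(-13))/11 = 37/11 = 3.3636

P = (-8.2727, 3.3636)


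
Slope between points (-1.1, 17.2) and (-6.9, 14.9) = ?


dy = 14.9 - 17.2 = -2.3
dx = -6.9 + 1.1 = -5.8
m = -2.3/(-5.8) = 0.3966

m = 0.3966


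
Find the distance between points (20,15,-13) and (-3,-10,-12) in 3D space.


dx=-23, dy=-25, dz=1
d = sqrt(529+625+1) = sqrt(1155) = 33.9853

33.9853


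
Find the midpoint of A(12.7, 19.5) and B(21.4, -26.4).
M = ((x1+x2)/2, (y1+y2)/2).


Mx = (12.7 + 21.4)/2 = 34.1/2 = 17.0500
My = (19.5 - 26.4)/2 = -6.9/2 = -3.4500

(17.0500, -3.4500)


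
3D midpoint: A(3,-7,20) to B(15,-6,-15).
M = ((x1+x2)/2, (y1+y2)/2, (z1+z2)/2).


Mx = (3+15)/2 = 9.0000
My = (-7- 6)/2 = -6.5000
Mz = (20- 15)/2 = 2.5000

M = (9.0000, -6.5000, 2.5000)


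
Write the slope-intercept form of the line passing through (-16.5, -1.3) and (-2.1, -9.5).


m = (-8.2)/(14.4) = -0.5694
b = y1 - m*x1 = -1.3 - (-8.2*(-16.5))/(14.4) = -1.3 - 9.3958 = -10.6958

y = -0.5694x - 10.6958


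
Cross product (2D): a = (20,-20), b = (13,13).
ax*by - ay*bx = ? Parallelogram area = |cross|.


cross = 20*13 + 20*13 = 260 + 260 = 520
Parallelogram area = |520| = 520

cross = 520, parallelogram area = 520


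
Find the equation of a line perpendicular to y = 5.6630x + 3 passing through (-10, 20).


Perpendicular slope = -1/m1 = -1/5.6630 = -0.1766
b2 = y0 - m2*x0 = 20 - 10/5.6630 = 20 - 1.7658 = 18.2342

y = -0.1766x + 18.2342


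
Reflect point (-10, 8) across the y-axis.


Reflection rule for y-axis: (-x, y)
(-10, 8) -> (10, 8)

(10, 8)


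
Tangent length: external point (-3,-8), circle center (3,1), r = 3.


d = sqrt((-3-3)^2 + (-8-1)^2) = sqrt(36+81) = 10.8167
L = sqrt(117.0000 - 9) = sqrt(108.0000) = 10.3923

10.3923


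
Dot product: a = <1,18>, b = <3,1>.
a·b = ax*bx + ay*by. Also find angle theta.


a·b = 1*3 + 18*1 = 3 + 18 = 21
|a| = sqrt(1+324) = 18.0278
|b| = sqrt(9+1) = 3.1623
cos(theta) = 21/(sqrt(325)*sqrt(10)) = 21/sqrt(3250) = 0.368364
theta = arccos(21/sqrt(3250)) = 68.3852 degrees

a·b = 21, theta = 68.3852 deg


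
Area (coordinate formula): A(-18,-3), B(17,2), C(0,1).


-18*(2-1) = -18
17*(1+ 3) = 68
0*(-3-2) = 0
sum = 50
Area = |50|/2 = 25.0000

25.0000 sq units


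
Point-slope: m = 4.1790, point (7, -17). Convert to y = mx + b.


y + 17 = 4.1790(x - 7)
y = 4.1790x - 17 - 4.1790*7
y = 4.1790x - 46.2530

y = 4.1790x - 46.2530


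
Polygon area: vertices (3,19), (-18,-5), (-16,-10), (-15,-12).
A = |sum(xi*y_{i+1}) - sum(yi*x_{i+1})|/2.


sum(xi*y_{i+1}) = 3*(-5) - 18*(-10) - 16*(-12) - 15*19 = 72
sum(yi*x_{i+1}) = 19*(-18) - 5*(-16) - 10*(-15) - 12*3 = -148
Area = |72 + 148|/2 = 220/2 = 110.0000

110.0000 sq units


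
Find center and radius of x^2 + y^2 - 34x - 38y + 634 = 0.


h = -D/2 = 34/2 = 17
k = -E/2 = 38/2 = 19
r^2 = h^2 + k^2 - F = 289 + 361 - 634 = 16
r = 4

Center (17, 19), radius = 4


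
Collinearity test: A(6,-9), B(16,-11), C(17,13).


6*(-11-13) + 16*(13+ 9) + 17*(-9+ 11)
= -144 + 352 + 34 = 242

No, not collinear (determinant = 242)


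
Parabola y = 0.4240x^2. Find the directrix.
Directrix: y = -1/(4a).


a = 0.4240
1/(4a) = 0.5896
directrix: y = -0.5896 = -0.5896

y = -0.5896


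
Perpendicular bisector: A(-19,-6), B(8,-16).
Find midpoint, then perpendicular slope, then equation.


Midpoint = (-5.5, -11)
Slope of AB = dy/dx = -10/27 = -0.3704
Perp slope = -dx/dy = 27/10 = 2.7000
b = My - (perp slope)*Mx = -11 + (27*(-5.5))/(-10) = -11 + 14.8500 = 3.8500

y = 2.7000x + 3.8500


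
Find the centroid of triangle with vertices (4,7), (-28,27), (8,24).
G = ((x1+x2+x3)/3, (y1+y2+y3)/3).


Gx = (4- 28+8)/3 = -16/3 = -5.3333
Gy = (7+27+24)/3 = 58/3 = 19.3333

G = (-5.3333, 19.3333)


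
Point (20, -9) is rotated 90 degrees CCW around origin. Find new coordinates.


cos(90) = 0, sin(90) = 1
x' = 20*0 + 9*1 = 9
y' = 20*1 - 9*0 = 20

(9, 20)


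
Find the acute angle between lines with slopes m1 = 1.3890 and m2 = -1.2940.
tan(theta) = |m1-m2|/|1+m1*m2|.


m1-m2 = 2.683
1+m1*m2 = -0.797366
tan(theta) = |2.683/(-0.797366)| = 3.364829
theta = arctan(|2.683/(-0.797366)|) = 73.4485 degrees (acute angle)

73.4485 degrees


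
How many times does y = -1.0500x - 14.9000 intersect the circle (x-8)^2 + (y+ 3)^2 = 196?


Substitute y = -1.0500x - 14.9000: (x-8)^2 + (-1.0500x- 14.9000+ 3)^2 = 196
Expand to Ax^2 + Bx + C = 0, where b-k = -11.9
A = 1+m^2 = 2.1025
B = 2(m(b-k) - h) = 2(-1.0500*(-11.9) - 8) = 8.99
C = h^2 + (b-k)^2 - r^2 = 64 + 141.61 - 196 = 9.61
disc = B^2-4AC = 80.8201 - 80.8201 = 0
disc = 0

1 intersection point (tangent)


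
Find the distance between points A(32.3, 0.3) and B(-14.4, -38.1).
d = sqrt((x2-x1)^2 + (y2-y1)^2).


dx = -14.4 - 32.3 = -46.7
dy = -38.1 - 0.3 = -38.4
d = sqrt(2180.89 + 1474.56) = sqrt(3655.45) = 60.4603

60.4603


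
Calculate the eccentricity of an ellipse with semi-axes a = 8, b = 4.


c = sqrt(64-16) = sqrt(48) = 6.9282
e = c/a = sqrt(48)/8 = 0.8660

e = 0.8660


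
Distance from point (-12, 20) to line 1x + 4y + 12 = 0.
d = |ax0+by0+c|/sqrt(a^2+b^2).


|1*(-12) + 4*20 + 12| = |80| = 80
sqrt(1 + 16) = sqrt(17) = 4.1231
d = 80/sqrt(17) = 19.4029

19.4029


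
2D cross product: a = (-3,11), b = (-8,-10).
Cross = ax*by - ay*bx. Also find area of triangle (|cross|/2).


cross = -3*(-10) - 11*(-8) = 30 + 88 = 118
Triangle area = |118|/2 = 118/2 = 59.0000

cross = 118, triangle area = 59.0000


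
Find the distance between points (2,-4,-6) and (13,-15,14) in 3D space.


dx=11, dy=-11, dz=20
d = sqrt(121+121+400) = sqrt(642) = 25.3377

25.3377


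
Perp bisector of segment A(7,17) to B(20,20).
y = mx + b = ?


Midpoint = (13.5, 18.5)
Slope of AB = dy/dx = 3/13 = 0.2308
Perp slope = -dx/dy = -13/3 = -4.3333
b = My - (perp slope)*Mx = 18.5 + (13*13.5)/3 = 18.5 + 58.5000 = 77.0000

y = -4.3333x + 77.0000


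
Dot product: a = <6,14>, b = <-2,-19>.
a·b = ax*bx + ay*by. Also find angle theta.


a·b = 6*(-2) + 14*(-19) = -12 - 266 = -278
|a| = sqrt(36+196) = 15.2315
|b| = sqrt(4+361) = 19.1050
cos(theta) = -278/(sqrt(232)*sqrt(365)) = -278/sqrt(84680) = -0.955332
theta = arccos(-278/sqrt(84680)) = 162.8104 degrees

a·b = -278, theta = 162.8104 deg


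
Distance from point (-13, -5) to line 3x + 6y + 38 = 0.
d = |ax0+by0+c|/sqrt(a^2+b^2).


|3*(-13) + 6*(-5) + 38| = |-31| = 31
sqrt(9 + 36) = sqrt(45) = 6.7082
d = 31/sqrt(45) = 4.6212

4.6212


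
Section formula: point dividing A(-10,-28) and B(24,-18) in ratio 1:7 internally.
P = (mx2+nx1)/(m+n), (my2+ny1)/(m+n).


Px = (1*24 + 7*(-10))/8 = -46/8 = -5.7500
Py = (1*(-18) + 7*(-28))/8 = -214/8 = -26.7500

P = (-5.7500, -26.7500)


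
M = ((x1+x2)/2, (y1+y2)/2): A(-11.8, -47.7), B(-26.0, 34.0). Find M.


Mx = (-11.8 - 26.0)/2 = -37.8/2 = -18.9000
My = (-47.7 + 34.0)/2 = -13.7/2 = -6.8500

(-18.9000, -6.8500)


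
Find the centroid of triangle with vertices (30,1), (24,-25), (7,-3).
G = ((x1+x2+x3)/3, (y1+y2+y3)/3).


Gx = (30+24+7)/3 = 61/3 = 20.3333
Gy = (1- 25- 3)/3 = -27/3 = -9.0000

G = (20.3333, -9.0000)


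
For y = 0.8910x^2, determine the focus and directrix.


a = 0.8910
1/(4a) = 0.2806
Focus = (0, 0.2806)
Directrix: y = -0.2806

Focus = (0, 0.2806), Directrix: y = -0.2806


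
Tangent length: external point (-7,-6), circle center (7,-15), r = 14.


d = sqrt((-7-7)^2 + (-6+ 15)^2) = sqrt(196+81) = 16.6433
L = sqrt(277.0000 - 196) = sqrt(81.0000) = 9.0000

9.0000


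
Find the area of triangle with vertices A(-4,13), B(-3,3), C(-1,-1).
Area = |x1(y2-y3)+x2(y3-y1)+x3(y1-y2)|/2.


-4*(3+ 1) = -16
-3*(-1-13) = 42
-1*(13-3) = -10
sum = 16
Area = |16|/2 = 8.0000

8.0000 sq units


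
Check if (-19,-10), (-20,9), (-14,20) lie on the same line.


-19*(9-20) - 20*(20+ 10) - 14*(-10-9)
= 209 - 600 + 266 = -125

No, not collinear (determinant = -125)


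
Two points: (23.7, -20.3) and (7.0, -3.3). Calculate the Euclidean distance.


dx = 7.0 - 23.7 = -16.7
dy = -3.3 + 20.3 = 17.0
d = sqrt(278.89 + 289.0) = sqrt(567.89) = 23.8304

23.8304


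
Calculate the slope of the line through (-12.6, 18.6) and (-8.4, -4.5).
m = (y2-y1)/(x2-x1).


dy = -4.5 - 18.6 = -23.1
dx = -8.4 + 12.6 = 4.2
m = -23.1/4.2 = -5.5000

m = -5.5000


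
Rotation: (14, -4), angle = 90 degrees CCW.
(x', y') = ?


cos(90) = 0, sin(90) = 1
x' = 14*0 + 4*1 = 4
y' = 14*1 - 4*0 = 14

(4, 14)


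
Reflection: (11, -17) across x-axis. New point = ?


Reflection rule for x-axis: (x, -y)
(11, -17) -> (11, 17)

(11, 17)


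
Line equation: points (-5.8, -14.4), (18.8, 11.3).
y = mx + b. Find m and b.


m = (25.7)/(24.6) = 1.0447
b = y1 - m*x1 = -14.4 - (25.7*(-5.8))/(24.6) = -14.4 + 6.0593 = -8.3407

y = 1.0447x - 8.3407


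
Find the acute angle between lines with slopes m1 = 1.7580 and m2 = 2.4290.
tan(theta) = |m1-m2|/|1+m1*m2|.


m1-m2 = -0.671
1+m1*m2 = 5.270182
tan(theta) = |-0.671/5.270182| = 0.127320
theta = arctan(|-0.671/5.270182|) = 7.2559 degrees (acute angle)

7.2559 degrees


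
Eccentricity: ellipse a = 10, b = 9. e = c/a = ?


c = sqrt(100-81) = sqrt(19) = 4.3589
e = c/a = sqrt(19)/10 = 0.4359

e = 0.4359


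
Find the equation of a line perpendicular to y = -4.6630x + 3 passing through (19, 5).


Perpendicular slope = -1/m1 = -1/(-4.6630) = 0.2145
b2 = y0 - m2*x0 = 5 + 19/(-4.6630) = 5 - 4.0746 = 0.9254

y = 0.2145x + 0.9254


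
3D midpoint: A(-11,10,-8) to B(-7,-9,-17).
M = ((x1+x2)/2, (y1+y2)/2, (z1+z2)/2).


Mx = (-11- 7)/2 = -9.0000
My = (10- 9)/2 = 0.5000
Mz = (-8- 17)/2 = -12.5000

M = (-9.0000, 0.5000, -12.5000)


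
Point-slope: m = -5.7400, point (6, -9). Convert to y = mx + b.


y + 9 = -5.7400(x - 6)
y = -5.7400x - 9 + 5.7400*6
y = -5.7400x + 25.4400

y = -5.7400x + 25.4400


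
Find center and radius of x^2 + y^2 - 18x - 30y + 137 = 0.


h = -D/2 = 18/2 = 9
k = -E/2 = 30/2 = 15
r^2 = h^2 + k^2 - F = 81 + 225 - 137 = 169
r = 13

Center (9, 15), radius = 13


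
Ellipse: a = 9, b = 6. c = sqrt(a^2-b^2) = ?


c^2 = 9^2 - 6^2 = 81 - 36 = 45
c = sqrt(45) = 6.7082

c = 6.7082


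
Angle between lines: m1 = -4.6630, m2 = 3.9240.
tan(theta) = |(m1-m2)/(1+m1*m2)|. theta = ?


m1-m2 = -8.587
1+m1*m2 = -17.297612
tan(theta) = |-8.587/(-17.297612)| = 0.496427
theta = arctan(|-8.587/(-17.297612)|) = 26.4010 degrees (acute angle)

26.4010 degrees


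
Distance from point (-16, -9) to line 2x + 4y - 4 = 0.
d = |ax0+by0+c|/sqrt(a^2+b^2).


|2*(-16) + 4*(-9) - 4| = |-72| = 72
sqrt(4 + 16) = sqrt(20) = 4.4721
d = 72/sqrt(20) = 16.0997

16.0997


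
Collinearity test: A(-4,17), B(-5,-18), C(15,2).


-4*(-18-2) - 5*(2-17) + 15*(17+ 18)
= 80 + 75 + 525 = 680

No, not collinear (determinant = 680)


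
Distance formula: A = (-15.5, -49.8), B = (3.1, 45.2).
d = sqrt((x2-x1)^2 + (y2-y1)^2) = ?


dx = 3.1 + 15.5 = 18.6
dy = 45.2 + 49.8 = 95.0
d = sqrt(345.96 + 9025.0) = sqrt(9370.96) = 96.8037

96.8037


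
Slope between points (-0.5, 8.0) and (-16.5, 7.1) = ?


dy = 7.1 - 8.0 = -0.9
dx = -16.5 + 0.5 = -16.0
m = -0.9/(-16.0) = 0.0563

m = 0.0563


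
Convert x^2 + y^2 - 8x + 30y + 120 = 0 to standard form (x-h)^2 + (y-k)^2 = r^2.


h = -D/2 = 8/2 = 4
k = -E/2 = -30/2 = -15
r^2 = h^2 + k^2 - F = 16 + 225 - 120 = 121
r = 11

Center (4, -15), radius = 11


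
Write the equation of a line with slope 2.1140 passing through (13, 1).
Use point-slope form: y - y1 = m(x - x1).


y - 1 = 2.1140(x - 13)
y = 2.1140x + 1 - 2.1140*13
y = 2.1140x - 26.4820

y = 2.1140x - 26.4820


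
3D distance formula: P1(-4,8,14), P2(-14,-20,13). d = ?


dx=-10, dy=-28, dz=-1
d = sqrt(100+784+1) = sqrt(885) = 29.7489

29.7489


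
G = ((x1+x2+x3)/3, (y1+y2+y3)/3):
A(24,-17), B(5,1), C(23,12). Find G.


Gx = (24+5+23)/3 = 52/3 = 17.3333
Gy = (-17+1+12)/3 = -4/3 = -1.3333

G = (17.3333, -1.3333)


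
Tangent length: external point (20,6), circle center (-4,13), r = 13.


d = sqrt((20+ 4)^2 + (6-13)^2) = sqrt(576+49) = 25.0000
L = sqrt(625.0000 - 169) = sqrt(456.0000) = 21.3542

21.3542


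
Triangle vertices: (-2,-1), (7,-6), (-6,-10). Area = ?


-2*(-6+ 10) = -8
7*(-10+ 1) = -63
-6*(-1+ 6) = -30
sum = -101
Area = |-101|/2 = 50.5000

50.5000 sq units


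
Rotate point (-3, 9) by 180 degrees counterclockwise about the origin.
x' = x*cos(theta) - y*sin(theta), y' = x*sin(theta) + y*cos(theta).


cos(180) = -1, sin(180) = 0
x' = -3*(-1) - 9*0 = 3
y' = -3*0 + 9*(-1) = -9

(3, -9)


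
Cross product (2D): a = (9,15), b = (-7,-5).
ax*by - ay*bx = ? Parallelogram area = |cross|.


cross = 9*(-5) - 15*(-7) = -45 + 105 = 60
Parallelogram area = |60| = 60

cross = 60, parallelogram area = 60


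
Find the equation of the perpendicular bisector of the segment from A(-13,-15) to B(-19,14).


Midpoint = (-16, -0.5)
Slope of AB = dy/dx = 29/(-6) = -4.8333
Perp slope = -dx/dy = 6/29 = 0.2069
b = My - (perp slope)*Mx = -0.5 + (-6*(-16))/29 = -0.5 + 3.3103 = 2.8103

y = 0.2069x + 2.8103


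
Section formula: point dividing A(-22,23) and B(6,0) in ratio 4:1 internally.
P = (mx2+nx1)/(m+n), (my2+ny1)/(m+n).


Px = (4*6 + 1*(-22))/5 = 2/5 = 0.4000
Py = (4*0 + 1*23)/5 = 23/5 = 4.6000

P = (0.4000, 4.6000)


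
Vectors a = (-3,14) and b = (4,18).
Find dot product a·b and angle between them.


a·b = -3*4 + 14*18 = -12 + 252 = 240
|a| = sqrt(9+196) = 14.3178
|b| = sqrt(16+324) = 18.4391
cos(theta) = 240/(sqrt(205)*sqrt(340)) = 240/sqrt(69700) = 0.909065
theta = arccos(240/sqrt(69700)) = 24.6236 degrees

a·b = 240, theta = 24.6236 deg


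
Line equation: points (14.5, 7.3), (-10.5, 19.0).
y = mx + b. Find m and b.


m = (11.7)/(-25.0) = -0.4680
b = y1 - m*x1 = 7.3 - (11.7*14.5)/(-25.0) = 7.3 + 6.7860 = 14.0860

y = -0.4680x + 14.0860


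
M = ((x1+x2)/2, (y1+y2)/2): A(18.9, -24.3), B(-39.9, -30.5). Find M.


Mx = (18.9 - 39.9)/2 = -21.0/2 = -10.5000
My = (-24.3 - 30.5)/2 = -54.8/2 = -27.4000

(-10.5000, -27.4000)


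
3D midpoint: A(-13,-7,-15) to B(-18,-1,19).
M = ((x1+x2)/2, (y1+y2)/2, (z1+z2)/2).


Mx = (-13- 18)/2 = -15.5000
My = (-7- 1)/2 = -4.0000
Mz = (-15+19)/2 = 2.0000

M = (-15.5000, -4.0000, 2.0000)


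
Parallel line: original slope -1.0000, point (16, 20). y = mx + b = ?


Parallel lines have equal slopes.
m2 = -1.0000
b2 = 20 + 1.0000*16 = 36.0000

y = -1.0000x + 36.0000


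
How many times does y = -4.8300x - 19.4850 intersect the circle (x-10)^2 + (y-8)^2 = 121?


Substitute y = -4.8300x - 19.4850: (x-10)^2 + (-4.8300x- 19.4850-8)^2 = 121
Expand to Ax^2 + Bx + C = 0, where b-k = -27.485
A = 1+m^2 = 24.3289
B = 2(m(b-k) - h) = 2(-4.8300*(-27.485) - 10) = 245.5051
C = h^2 + (b-k)^2 - r^2 = 100 + 755.425225 - 121 = 734.425225
disc = B^2-4AC = 60272.7541 - 71471.0314 = -11198.2773
disc < 0

0 intersection points


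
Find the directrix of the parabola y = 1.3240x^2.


a = 1.3240
1/(4a) = 0.1888
directrix: y = -0.1888 = -0.1888

y = -0.1888


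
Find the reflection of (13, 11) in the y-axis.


Reflection rule for y-axis: (-x, y)
(13, 11) -> (-13, 11)

(-13, 11)


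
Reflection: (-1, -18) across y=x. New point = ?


Reflection rule for y=x: (y, x)
(-1, -18) -> (-18, -1)

(-18, -1)


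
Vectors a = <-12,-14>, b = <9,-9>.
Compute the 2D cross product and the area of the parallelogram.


cross = -12*(-9) + 14*9 = 108 + 126 = 234
Parallelogram area = |234| = 234

cross = 234, parallelogram area = 234


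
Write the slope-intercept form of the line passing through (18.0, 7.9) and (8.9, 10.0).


m = (2.1)/(-9.1) = -0.2308
b = y1 - m*x1 = 7.9 - (2.1*18.0)/(-9.1) = 7.9 + 4.1538 = 12.0538

y = -0.2308x + 12.0538


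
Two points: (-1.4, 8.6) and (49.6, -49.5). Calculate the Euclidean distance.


dx = 49.6 + 1.4 = 51.0
dy = -49.5 - 8.6 = -58.1
d = sqrt(2601.0 + 3375.61) = sqrt(5976.61) = 77.3085

77.3085


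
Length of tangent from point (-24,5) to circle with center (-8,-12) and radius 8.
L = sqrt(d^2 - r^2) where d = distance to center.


d = sqrt((-24+ 8)^2 + (5+ 12)^2) = sqrt(256+289) = 23.3452
L = sqrt(545.0000 - 64) = sqrt(481.0000) = 21.9317

21.9317


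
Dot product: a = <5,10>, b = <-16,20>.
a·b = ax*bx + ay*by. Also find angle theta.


a·b = 5*(-16) + 10*20 = -80 + 200 = 120
|a| = sqrt(25+100) = 11.1803
|b| = sqrt(256+400) = 25.6125
cos(theta) = 120/(sqrt(125)*sqrt(656)) = 120/sqrt(82000) = 0.419058
theta = arccos(120/sqrt(82000)) = 65.2249 degrees

a·b = 120, theta = 65.2249 deg


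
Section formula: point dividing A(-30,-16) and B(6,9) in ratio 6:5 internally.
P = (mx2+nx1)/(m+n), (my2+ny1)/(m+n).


Px = (6*6 + 5*(-30))/11 = -114/11 = -10.3636
Py = (6*9 + 5*(-16))/11 = -26/11 = -2.3636

P = (-10.3636, -2.3636)


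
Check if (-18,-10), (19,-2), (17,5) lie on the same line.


-18*(-2-5) + 19*(5+ 10) + 17*(-10+ 2)
= 126 + 285 - 136 = 275

No, not collinear (determinant = 275)


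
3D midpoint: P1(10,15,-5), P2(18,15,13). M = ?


Mx = (10+18)/2 = 14.0000
My = (15+15)/2 = 15.0000
Mz = (-5+13)/2 = 4.0000

M = (14.0000, 15.0000, 4.0000)


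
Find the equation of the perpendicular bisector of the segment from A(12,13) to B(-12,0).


Midpoint = (0, 6.5)
Slope of AB = dy/dx = -13/(-24) = 0.5417
Perp slope = -dx/dy = -24/13 = -1.8462
b = My - (perp slope)*Mx = 6.5 + (-24*0)/(-13) = 6.5 + 0 = 6.5000

y = -1.8462x + 6.5000


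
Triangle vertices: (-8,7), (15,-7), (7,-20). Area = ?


-8*(-7+ 20) = -104
15*(-20-7) = -405
7*(7+ 7) = 98
sum = -411
Area = |-411|/2 = 205.5000

205.5000 sq units


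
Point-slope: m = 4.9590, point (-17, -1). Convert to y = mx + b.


y + 1 = 4.9590(x + 17)
y = 4.9590x - 1 - 4.9590*(-17)
y = 4.9590x + 83.3030

y = 4.9590x + 83.3030


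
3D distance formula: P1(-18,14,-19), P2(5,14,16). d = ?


dx=23, dy=0, dz=35
d = sqrt(529+0+1225) = sqrt(1754) = 41.8808

41.8808


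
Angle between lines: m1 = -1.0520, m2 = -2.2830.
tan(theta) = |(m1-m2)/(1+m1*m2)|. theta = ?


m1-m2 = 1.231
1+m1*m2 = 3.401716
tan(theta) = |1.231/3.401716| = 0.361876
theta = arctan(|1.231/3.401716|) = 19.8940 degrees (acute angle)

19.8940 degrees


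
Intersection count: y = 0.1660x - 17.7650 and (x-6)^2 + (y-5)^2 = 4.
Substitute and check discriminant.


Substitute y = 0.1660x - 17.7650: (x-6)^2 + (0.1660x- 17.7650-5)^2 = 4
Expand to Ax^2 + Bx + C = 0, where b-k = -22.765
A = 1+m^2 = 1.027556
B = 2(m(b-k) - h) = 2(0.1660*(-22.765) - 6) = -19.55798
C = h^2 + (b-k)^2 - r^2 = 36 + 518.245225 - 4 = 550.245225
disc = B^2-4AC = 382.5146 - 2261.6311 = -1879.1165
disc < 0

0 intersection points


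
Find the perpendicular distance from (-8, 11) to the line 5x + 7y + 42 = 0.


|5*(-8) + 7*11 + 42| = |79| = 79
sqrt(25 + 49) = sqrt(74) = 8.6023
d = 79/sqrt(74) = 9.1836

9.1836


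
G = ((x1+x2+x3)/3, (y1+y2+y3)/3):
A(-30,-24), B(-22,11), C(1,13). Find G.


Gx = (-30- 22+1)/3 = -51/3 = -17.0000
Gy = (-24+11+13)/3 = 0/3 = 0

G = (-17.0000, 0)


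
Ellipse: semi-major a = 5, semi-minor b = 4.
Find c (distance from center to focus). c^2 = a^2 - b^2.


c^2 = 5^2 - 4^2 = 25 - 16 = 9
c = sqrt(9) = 3.0000

c = 3.0000


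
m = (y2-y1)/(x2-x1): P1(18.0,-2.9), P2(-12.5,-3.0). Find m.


dy = -3.0 + 2.9 = -0.1
dx = -12.5 - 18.0 = -30.5
m = -0.1/(-30.5) = 0.0033

m = 0.0033


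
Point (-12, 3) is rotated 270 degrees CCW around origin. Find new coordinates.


cos(270) = 0, sin(270) = -1
x' = -12*0 - 3*(-1) = 3
y' = -12*(-1) + 3*0 = 12

(3, 12)


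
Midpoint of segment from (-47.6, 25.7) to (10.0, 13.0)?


Mx = (-47.6 + 10.0)/2 = -37.6/2 = -18.8000
My = (25.7 + 13.0)/2 = 38.7/2 = 19.3500

(-18.8000, 19.3500)


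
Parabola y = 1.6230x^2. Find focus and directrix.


a = 1.6230
1/(4a) = 0.1540
Focus = (0, 0.1540)
Directrix: y = -0.1540

Focus = (0, 0.1540), Directrix: y = -0.1540


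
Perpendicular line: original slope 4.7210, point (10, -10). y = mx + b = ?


Perpendicular slope = -1/m1 = -1/4.7210 = -0.2118
b2 = y0 - m2*x0 = -10 + 10/4.7210 = -10 + 2.1182 = -7.8818

y = -0.2118x - 7.8818


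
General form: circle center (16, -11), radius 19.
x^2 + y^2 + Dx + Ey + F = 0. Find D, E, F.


(x-16)^2 + (y+ 11)^2 = 19^2
D = -2h = -32, E = -2k = 22
F = h^2+k^2-r^2 = 256+121-361 = 16

D = -32, E = 22, F = 16


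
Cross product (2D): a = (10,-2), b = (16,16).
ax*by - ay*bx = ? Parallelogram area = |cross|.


cross = 10*16 + 2*16 = 160 + 32 = 192
Parallelogram area = |192| = 192

cross = 192, parallelogram area = 192


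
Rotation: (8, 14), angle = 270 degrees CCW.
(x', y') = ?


cos(270) = 0, sin(270) = -1
x' = 8*0 - 14*(-1) = 14
y' = 8*(-1) + 14*0 = -8

(14, -8)


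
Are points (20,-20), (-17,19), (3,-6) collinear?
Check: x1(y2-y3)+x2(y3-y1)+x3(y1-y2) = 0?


20*(19+ 6) - 17*(-6+ 20) + 3*(-20-19)
= 500 - 238 - 117 = 145

No, not collinear (determinant = 145)


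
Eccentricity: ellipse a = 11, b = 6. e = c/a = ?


c = sqrt(121-36) = sqrt(85) = 9.2195
e = c/a = sqrt(85)/11 = 0.8381

e = 0.8381


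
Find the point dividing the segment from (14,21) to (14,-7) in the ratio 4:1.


Px = (4*14 + 1*14)/5 = 70/5 = 14.0000
Py = (4*(-7) + 1*21)/5 = -7/5 = -1.4000

P = (14.0000, -1.4000)


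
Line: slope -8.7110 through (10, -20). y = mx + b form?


y + 20 = -8.7110(x - 10)
y = -8.7110x - 20 + 8.7110*10
y = -8.7110x + 67.1100

y = -8.7110x + 67.1100


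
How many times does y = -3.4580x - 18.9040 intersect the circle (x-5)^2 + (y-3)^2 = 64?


Substitute y = -3.4580x - 18.9040: (x-5)^2 + (-3.4580x- 18.9040-3)^2 = 64
Expand to Ax^2 + Bx + C = 0, where b-k = -21.904
A = 1+m^2 = 12.957764
B = 2(m(b-k) - h) = 2(-3.4580*(-21.904) - 5) = 141.488064
C = h^2 + (b-k)^2 - r^2 = 25 + 479.785216 - 64 = 440.785216
disc = B^2-4AC = 20018.8723 - 22846.3632 = -2827.4909
disc < 0

0 intersection points


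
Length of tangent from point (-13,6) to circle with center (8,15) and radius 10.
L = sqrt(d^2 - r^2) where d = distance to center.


d = sqrt((-13-8)^2 + (6-15)^2) = sqrt(441+81) = 22.8473
L = sqrt(522.0000 - 100) = sqrt(422.0000) = 20.5426

20.5426


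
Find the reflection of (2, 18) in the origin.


Reflection rule for origin: (-x, -y)
(2, 18) -> (-2, -18)

(-2, -18)


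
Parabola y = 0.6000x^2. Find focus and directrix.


a = 0.6000
1/(4a) = 0.4167
Focus = (0, 0.4167)
Directrix: y = -0.4167

Focus = (0, 0.4167), Directrix: y = -0.4167


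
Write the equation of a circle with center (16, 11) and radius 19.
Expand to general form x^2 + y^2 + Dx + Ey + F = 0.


(x-16)^2 + (y-11)^2 = 19^2
D = -2h = -32, E = -2k = -22
F = h^2+k^2-r^2 = 256+121-361 = 16

x^2 + y^2 - 32x - 22y + 16 = 0


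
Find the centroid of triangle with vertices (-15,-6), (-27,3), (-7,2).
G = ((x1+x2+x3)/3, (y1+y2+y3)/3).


Gx = (-15- 27- 7)/3 = -49/3 = -16.3333
Gy = (-6+3+2)/3 = -1/3 = -0.3333

G = (-16.3333, -0.3333)


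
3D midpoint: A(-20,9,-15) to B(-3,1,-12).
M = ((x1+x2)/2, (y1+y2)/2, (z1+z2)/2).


Mx = (-20- 3)/2 = -11.5000
My = (9+1)/2 = 5.0000
Mz = (-15- 12)/2 = -13.5000

M = (-11.5000, 5.0000, -13.5000)


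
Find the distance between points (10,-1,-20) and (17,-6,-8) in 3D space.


dx=7, dy=-5, dz=12
d = sqrt(49+25+144) = sqrt(218) = 14.7648

14.7648


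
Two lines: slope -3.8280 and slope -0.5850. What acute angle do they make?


m1-m2 = -3.243
1+m1*m2 = 3.23938
tan(theta) = |-3.243/3.23938| = 1.001117
theta = arctan(|-3.243/3.23938|) = 45.0320 degrees (acute angle)

45.0320 degrees


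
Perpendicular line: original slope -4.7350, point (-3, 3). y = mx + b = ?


Perpendicular slope = -1/m1 = -1/(-4.7350) = 0.2112
b2 = y0 - m2*x0 = 3 - 3/(-4.7350) = 3 + 0.6336 = 3.6336

y = 0.2112x + 3.6336


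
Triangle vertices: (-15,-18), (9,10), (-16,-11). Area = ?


-15*(10+ 11) = -315
9*(-11+ 18) = 63
-16*(-18-10) = 448
sum = 196
Area = |196|/2 = 98.0000

98.0000 sq units


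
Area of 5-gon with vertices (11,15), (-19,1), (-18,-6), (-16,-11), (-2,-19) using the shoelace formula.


sum(xi*y_{i+1}) = 11*1 - 19*(-6) - 18*(-11) - 16*(-19) - 2*15 = 597
sum(yi*x_{i+1}) = 15*(-19) + 1*(-18) - 6*(-16) - 11*(-2) - 19*11 = -394
Area = |597 + 394|/2 = 991/2 = 495.5000

495.5000 sq units


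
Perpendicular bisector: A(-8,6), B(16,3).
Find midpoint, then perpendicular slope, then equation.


Midpoint = (4, 4.5)
Slope of AB = dy/dx = -3/24 = -0.1250
Perp slope = -dx/dy = 24/3 = 8.0000
b = My - (perp slope)*Mx = 4.5 + (24*4)/(-3) = 4.5 - 32.0000 = -27.5000

y = 8.0000x - 27.5000


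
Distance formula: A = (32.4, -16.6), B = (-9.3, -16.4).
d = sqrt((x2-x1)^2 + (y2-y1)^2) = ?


dx = -9.3 - 32.4 = -41.7
dy = -16.4 + 16.6 = 0.2
d = sqrt(1738.89 + 0.04) = sqrt(1738.93) = 41.7005

41.7005


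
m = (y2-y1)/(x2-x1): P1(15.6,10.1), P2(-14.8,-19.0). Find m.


dy = -19.0 - 10.1 = -29.1
dx = -14.8 - 15.6 = -30.4
m = -29.1/(-30.4) = 0.9572

m = 0.9572


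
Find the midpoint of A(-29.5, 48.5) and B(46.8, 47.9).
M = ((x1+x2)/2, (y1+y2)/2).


Mx = (-29.5 + 46.8)/2 = 17.3/2 = 8.6500
My = (48.5 + 47.9)/2 = 96.4/2 = 48.2000

(8.6500, 48.2000)


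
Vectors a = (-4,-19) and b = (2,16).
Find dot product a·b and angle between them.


a·b = -4*2 - 19*16 = -8 - 304 = -312
|a| = sqrt(16+361) = 19.4165
|b| = sqrt(4+256) = 16.1245
cos(theta) = -312/(sqrt(377)*sqrt(260)) = -312/sqrt(98020) = -0.996546
theta = arccos(-312/sqrt(98020)) = 175.2364 degrees

a·b = -312, theta = 175.2364 deg


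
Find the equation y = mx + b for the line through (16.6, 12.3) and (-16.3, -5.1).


m = (-17.4)/(-32.9) = 0.5289
b = y1 - m*x1 = 12.3 - (-17.4*16.6)/(-32.9) = 12.3 - 8.7793 = 3.5207

y = 0.5289x + 3.5207


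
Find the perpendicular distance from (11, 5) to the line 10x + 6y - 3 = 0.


|10*11 + 6*5 - 3| = |137| = 137
sqrt(100 + 36) = sqrt(136) = 11.6619
d = 137/sqrt(136) = 11.7477

11.7477


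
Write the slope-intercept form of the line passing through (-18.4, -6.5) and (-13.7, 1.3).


m = (7.8)/(4.7) = 1.6596
b = y1 - m*x1 = -6.5 - (7.8*(-18.4))/(4.7) = -6.5 + 30.5362 = 24.0362

y = 1.6596x + 24.0362


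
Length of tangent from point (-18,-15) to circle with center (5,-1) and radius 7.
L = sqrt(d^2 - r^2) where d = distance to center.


d = sqrt((-18-5)^2 + (-15+ 1)^2) = sqrt(529+196) = 26.9258
L = sqrt(725.0000 - 49) = sqrt(676.0000) = 26.0000

26.0000


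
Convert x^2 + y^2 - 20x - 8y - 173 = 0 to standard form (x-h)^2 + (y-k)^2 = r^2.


h = -D/2 = 20/2 = 10
k = -E/2 = 8/2 = 4
r^2 = h^2 + k^2 - F = 100 + 16 + 173 = 289
r = 17

Center (10, 4), radius = 17


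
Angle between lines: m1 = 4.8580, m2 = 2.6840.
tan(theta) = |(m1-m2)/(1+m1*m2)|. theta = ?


m1-m2 = 2.174
1+m1*m2 = 14.038872
tan(theta) = |2.174/14.038872| = 0.154856
theta = arctan(|2.174/14.038872|) = 8.8027 degrees (acute angle)

8.8027 degrees


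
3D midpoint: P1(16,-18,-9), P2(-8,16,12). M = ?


Mx = (16- 8)/2 = 4.0000
My = (-18+16)/2 = -1.0000
Mz = (-9+12)/2 = 1.5000

M = (4.0000, -1.0000, 1.5000)


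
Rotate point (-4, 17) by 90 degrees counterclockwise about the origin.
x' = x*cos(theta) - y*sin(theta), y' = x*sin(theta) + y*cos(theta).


cos(90) = 0, sin(90) = 1
x' = -4*0 - 17*1 = -17
y' = -4*1 + 17*0 = -4

(-17, -4)


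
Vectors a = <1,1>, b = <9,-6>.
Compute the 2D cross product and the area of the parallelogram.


cross = 1*(-6) - 1*9 = -6 - 9 = -15
Parallelogram area = |-15| = 15

cross = -15, parallelogram area = 15


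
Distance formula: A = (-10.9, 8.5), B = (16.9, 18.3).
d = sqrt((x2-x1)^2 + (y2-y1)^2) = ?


dx = 16.9 + 10.9 = 27.8
dy = 18.3 - 8.5 = 9.8
d = sqrt(772.84 + 96.04) = sqrt(868.88) = 29.4768

29.4768


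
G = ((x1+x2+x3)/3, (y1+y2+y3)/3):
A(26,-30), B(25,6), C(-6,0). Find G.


Gx = (26+25- 6)/3 = 45/3 = 15.0000
Gy = (-30+6+0)/3 = -24/3 = -8.0000

G = (15.0000, -8.0000)


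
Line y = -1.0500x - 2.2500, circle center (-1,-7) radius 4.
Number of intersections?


Substitute y = -1.0500x - 2.2500: (x+ 1)^2 + (-1.0500x- 2.2500+ 7)^2 = 16
Expand to Ax^2 + Bx + C = 0, where b-k = 4.75
A = 1+m^2 = 2.1025
B = 2(m(b-k) - h) = 2(-1.0500*4.75 + 1) = -7.975
C = h^2 + (b-k)^2 - r^2 = 1 + 22.5625 - 16 = 7.5625
disc = B^2-4AC = 63.6006 - 63.6006 = 0
disc = 0

1 intersection point (tangent)
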